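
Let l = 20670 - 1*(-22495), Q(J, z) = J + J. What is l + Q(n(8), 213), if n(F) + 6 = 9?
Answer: 43171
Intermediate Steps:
n(F) = 3 (n(F) = -6 + 9 = 3)
Q(J, z) = 2*J
l = 43165 (l = 20670 + 22495 = 43165)
l + Q(n(8), 213) = 43165 + 2*3 = 43165 + 6 = 43171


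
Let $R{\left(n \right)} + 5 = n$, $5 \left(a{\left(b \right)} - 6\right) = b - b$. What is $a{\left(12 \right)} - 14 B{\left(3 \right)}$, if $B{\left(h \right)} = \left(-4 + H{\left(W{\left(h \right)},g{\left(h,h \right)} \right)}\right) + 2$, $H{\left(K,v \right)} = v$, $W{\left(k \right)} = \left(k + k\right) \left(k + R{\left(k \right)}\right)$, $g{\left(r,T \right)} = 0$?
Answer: $34$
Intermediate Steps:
$a{\left(b \right)} = 6$ ($a{\left(b \right)} = 6 + \frac{b - b}{5} = 6 + \frac{1}{5} \cdot 0 = 6 + 0 = 6$)
$R{\left(n \right)} = -5 + n$
$W{\left(k \right)} = 2 k \left(-5 + 2 k\right)$ ($W{\left(k \right)} = \left(k + k\right) \left(k + \left(-5 + k\right)\right) = 2 k \left(-5 + 2 k\right)$)
$B{\left(h \right)} = -2$ ($B{\left(h \right)} = \left(-4 + 0\right) + 2 = -4 + 2 = -2$)
$a{\left(12 \right)} - 14 B{\left(3 \right)} = 6 - -28 = 6 + 28 = 34$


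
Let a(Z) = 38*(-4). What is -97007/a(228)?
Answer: 97007/152 ≈ 638.20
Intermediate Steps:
a(Z) = -152
-97007/a(228) = -97007/(-152) = -97007*(-1/152) = 97007/152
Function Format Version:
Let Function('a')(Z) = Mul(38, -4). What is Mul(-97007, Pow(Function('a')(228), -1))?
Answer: Rational(97007, 152) ≈ 638.20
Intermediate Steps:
Function('a')(Z) = -152
Mul(-97007, Pow(Function('a')(228), -1)) = Mul(-97007, Pow(-152, -1)) = Mul(-97007, Rational(-1, 152)) = Rational(97007, 152)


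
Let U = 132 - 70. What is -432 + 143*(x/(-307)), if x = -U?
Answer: -123758/307 ≈ -403.12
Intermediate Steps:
U = 62
x = -62 (x = -1*62 = -62)
-432 + 143*(x/(-307)) = -432 + 143*(-62/(-307)) = -432 + 143*(-62*(-1/307)) = -432 + 143*(62/307) = -432 + 8866/307 = -123758/307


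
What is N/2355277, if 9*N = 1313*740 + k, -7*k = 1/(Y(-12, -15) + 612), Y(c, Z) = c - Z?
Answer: 4182824099/91255207365 ≈ 0.045837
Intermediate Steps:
k = -1/4305 (k = -1/(7*((-12 - 1*(-15)) + 612)) = -1/(7*((-12 + 15) + 612)) = -1/(7*(3 + 612)) = -⅐/615 = -⅐*1/615 = -1/4305 ≈ -0.00023229)
N = 4182824099/38745 (N = (1313*740 - 1/4305)/9 = (971620 - 1/4305)/9 = (⅑)*(4182824099/4305) = 4182824099/38745 ≈ 1.0796e+5)
N/2355277 = (4182824099/38745)/2355277 = (4182824099/38745)*(1/2355277) = 4182824099/91255207365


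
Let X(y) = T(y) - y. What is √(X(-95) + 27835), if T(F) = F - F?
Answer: 7*√570 ≈ 167.12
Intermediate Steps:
T(F) = 0
X(y) = -y (X(y) = 0 - y = -y)
√(X(-95) + 27835) = √(-1*(-95) + 27835) = √(95 + 27835) = √27930 = 7*√570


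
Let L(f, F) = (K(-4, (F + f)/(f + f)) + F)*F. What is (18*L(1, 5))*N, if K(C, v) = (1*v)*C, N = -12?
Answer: 7560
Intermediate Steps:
K(C, v) = C*v (K(C, v) = v*C = C*v)
L(f, F) = F*(F - 2*(F + f)/f) (L(f, F) = (-4*(F + f)/(f + f) + F)*F = (-4*(F + f)/(2*f) + F)*F = (-4*(F + f)*1/(2*f) + F)*F = (-2*(F + f)/f + F)*F = (F - 2*(F + f)/f)*F = F*(F - 2*(F + f)/f))
(18*L(1, 5))*N = (18*(5*(-2*5 - 2*1 + 5*1)/1))*(-12) = (18*(5*1*(-10 - 2 + 5)))*(-12) = (18*(5*1*(-7)))*(-12) = (18*(-35))*(-12) = -630*(-12) = 7560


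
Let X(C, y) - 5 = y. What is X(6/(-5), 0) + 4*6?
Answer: 29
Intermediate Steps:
X(C, y) = 5 + y
X(6/(-5), 0) + 4*6 = (5 + 0) + 4*6 = 5 + 24 = 29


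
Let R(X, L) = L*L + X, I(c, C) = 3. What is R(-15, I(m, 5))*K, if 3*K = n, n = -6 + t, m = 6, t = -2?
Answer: 16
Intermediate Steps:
n = -8 (n = -6 - 2 = -8)
K = -8/3 (K = (1/3)*(-8) = -8/3 ≈ -2.6667)
R(X, L) = X + L**2 (R(X, L) = L**2 + X = X + L**2)
R(-15, I(m, 5))*K = (-15 + 3**2)*(-8/3) = (-15 + 9)*(-8/3) = -6*(-8/3) = 16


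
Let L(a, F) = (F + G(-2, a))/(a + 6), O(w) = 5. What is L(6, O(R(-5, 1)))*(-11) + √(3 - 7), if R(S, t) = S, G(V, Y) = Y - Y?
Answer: -55/12 + 2*I ≈ -4.5833 + 2.0*I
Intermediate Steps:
G(V, Y) = 0
L(a, F) = F/(6 + a) (L(a, F) = (F + 0)/(a + 6) = F/(6 + a))
L(6, O(R(-5, 1)))*(-11) + √(3 - 7) = (5/(6 + 6))*(-11) + √(3 - 7) = (5/12)*(-11) + √(-4) = (5*(1/12))*(-11) + 2*I = (5/12)*(-11) + 2*I = -55/12 + 2*I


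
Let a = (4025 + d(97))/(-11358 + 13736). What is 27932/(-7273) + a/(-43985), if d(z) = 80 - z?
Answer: -1460806919872/380364554045 ≈ -3.8405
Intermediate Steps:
a = 2004/1189 (a = (4025 + (80 - 1*97))/(-11358 + 13736) = (4025 + (80 - 97))/2378 = (4025 - 17)*(1/2378) = 4008*(1/2378) = 2004/1189 ≈ 1.6854)
27932/(-7273) + a/(-43985) = 27932/(-7273) + (2004/1189)/(-43985) = 27932*(-1/7273) + (2004/1189)*(-1/43985) = -27932/7273 - 2004/52298165 = -1460806919872/380364554045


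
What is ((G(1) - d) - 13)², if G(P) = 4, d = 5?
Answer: 196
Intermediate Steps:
((G(1) - d) - 13)² = ((4 - 1*5) - 13)² = ((4 - 5) - 13)² = (-1 - 13)² = (-14)² = 196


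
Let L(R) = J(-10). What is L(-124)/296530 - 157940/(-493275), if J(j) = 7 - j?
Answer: 374738671/1170166686 ≈ 0.32024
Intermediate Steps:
L(R) = 17 (L(R) = 7 - 1*(-10) = 7 + 10 = 17)
L(-124)/296530 - 157940/(-493275) = 17/296530 - 157940/(-493275) = 17*(1/296530) - 157940*(-1/493275) = 17/296530 + 31588/98655 = 374738671/1170166686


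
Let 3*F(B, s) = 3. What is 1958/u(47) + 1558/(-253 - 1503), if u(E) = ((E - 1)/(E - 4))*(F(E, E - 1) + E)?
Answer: 18050575/484656 ≈ 37.244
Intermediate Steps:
F(B, s) = 1 (F(B, s) = (⅓)*3 = 1)
u(E) = (1 + E)*(-1 + E)/(-4 + E) (u(E) = ((E - 1)/(E - 4))*(1 + E) = ((-1 + E)/(-4 + E))*(1 + E) = (1 + E)*(-1 + E)/(-4 + E))
1958/u(47) + 1558/(-253 - 1503) = 1958/(((-1 + 47²)/(-4 + 47))) + 1558/(-253 - 1503) = 1958/(((-1 + 2209)/43)) + 1558/(-1756) = 1958/(((1/43)*2208)) + 1558*(-1/1756) = 1958/(2208/43) - 779/878 = 1958*(43/2208) - 779/878 = 42097/1104 - 779/878 = 18050575/484656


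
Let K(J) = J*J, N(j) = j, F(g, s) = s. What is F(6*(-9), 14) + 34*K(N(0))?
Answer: 14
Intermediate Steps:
K(J) = J**2
F(6*(-9), 14) + 34*K(N(0)) = 14 + 34*0**2 = 14 + 34*0 = 14 + 0 = 14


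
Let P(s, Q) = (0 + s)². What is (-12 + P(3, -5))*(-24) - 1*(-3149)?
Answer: 3221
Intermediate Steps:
P(s, Q) = s²
(-12 + P(3, -5))*(-24) - 1*(-3149) = (-12 + 3²)*(-24) - 1*(-3149) = (-12 + 9)*(-24) + 3149 = -3*(-24) + 3149 = 72 + 3149 = 3221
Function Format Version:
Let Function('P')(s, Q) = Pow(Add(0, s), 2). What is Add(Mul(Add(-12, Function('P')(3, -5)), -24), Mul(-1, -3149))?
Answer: 3221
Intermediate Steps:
Function('P')(s, Q) = Pow(s, 2)
Add(Mul(Add(-12, Function('P')(3, -5)), -24), Mul(-1, -3149)) = Add(Mul(Add(-12, Pow(3, 2)), -24), Mul(-1, -3149)) = Add(Mul(Add(-12, 9), -24), 3149) = Add(Mul(-3, -24), 3149) = Add(72, 3149) = 3221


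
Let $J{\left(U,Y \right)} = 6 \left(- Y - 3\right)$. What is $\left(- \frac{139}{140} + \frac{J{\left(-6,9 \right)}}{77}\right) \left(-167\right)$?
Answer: $\frac{495823}{1540} \approx 321.96$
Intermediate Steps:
$J{\left(U,Y \right)} = -18 - 6 Y$ ($J{\left(U,Y \right)} = 6 \left(-3 - Y\right) = -18 - 6 Y$)
$\left(- \frac{139}{140} + \frac{J{\left(-6,9 \right)}}{77}\right) \left(-167\right) = \left(- \frac{139}{140} + \frac{-18 - 54}{77}\right) \left(-167\right) = \left(\left(-139\right) \frac{1}{140} + \left(-18 - 54\right) \frac{1}{77}\right) \left(-167\right) = \left(- \frac{139}{140} - \frac{72}{77}\right) \left(-167\right) = \left(- \frac{2969}{1540}\right) \left(-167\right) = \frac{495823}{1540}$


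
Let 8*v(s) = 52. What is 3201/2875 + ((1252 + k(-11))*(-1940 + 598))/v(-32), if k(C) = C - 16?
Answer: -9452670887/37375 ≈ -2.5291e+5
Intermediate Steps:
v(s) = 13/2 (v(s) = (⅛)*52 = 13/2)
k(C) = -16 + C
3201/2875 + ((1252 + k(-11))*(-1940 + 598))/v(-32) = 3201/2875 + ((1252 + (-16 - 11))*(-1940 + 598))/(13/2) = 3201*(1/2875) + ((1252 - 27)*(-1342))*(2/13) = 3201/2875 + (1225*(-1342))*(2/13) = 3201/2875 - 1643950*2/13 = 3201/2875 - 3287900/13 = -9452670887/37375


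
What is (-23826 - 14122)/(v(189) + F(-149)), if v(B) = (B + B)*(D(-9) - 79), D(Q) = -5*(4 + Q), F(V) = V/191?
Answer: 7248068/3898841 ≈ 1.8590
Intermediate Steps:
F(V) = V/191 (F(V) = V*(1/191) = V/191)
D(Q) = -20 - 5*Q
v(B) = -108*B (v(B) = (B + B)*((-20 - 5*(-9)) - 79) = (2*B)*((-20 + 45) - 79) = (2*B)*(25 - 79) = (2*B)*(-54) = -108*B)
(-23826 - 14122)/(v(189) + F(-149)) = (-23826 - 14122)/(-108*189 + (1/191)*(-149)) = -37948/(-20412 - 149/191) = -37948/(-3898841/191) = -37948*(-191/3898841) = 7248068/3898841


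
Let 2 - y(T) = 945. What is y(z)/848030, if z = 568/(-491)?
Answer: -943/848030 ≈ -0.0011120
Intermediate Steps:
z = -568/491 (z = 568*(-1/491) = -568/491 ≈ -1.1568)
y(T) = -943 (y(T) = 2 - 1*945 = 2 - 945 = -943)
y(z)/848030 = -943/848030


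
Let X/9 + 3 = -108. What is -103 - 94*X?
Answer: 93803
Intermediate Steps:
X = -999 (X = -27 + 9*(-108) = -27 - 972 = -999)
-103 - 94*X = -103 - 94*(-999) = -103 + 93906 = 93803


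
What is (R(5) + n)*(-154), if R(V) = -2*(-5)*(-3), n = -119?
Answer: 22946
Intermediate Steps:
R(V) = -30 (R(V) = 10*(-3) = -30)
(R(5) + n)*(-154) = (-30 - 119)*(-154) = -149*(-154) = 22946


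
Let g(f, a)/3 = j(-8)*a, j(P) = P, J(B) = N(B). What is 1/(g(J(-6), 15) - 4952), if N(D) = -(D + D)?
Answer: -1/5312 ≈ -0.00018825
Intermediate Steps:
N(D) = -2*D
J(B) = -2*B
g(f, a) = -24*a (g(f, a) = 3*(-8*a) = -24*a)
1/(g(J(-6), 15) - 4952) = 1/(-24*15 - 4952) = 1/(-360 - 4952) = 1/(-5312) = -1/5312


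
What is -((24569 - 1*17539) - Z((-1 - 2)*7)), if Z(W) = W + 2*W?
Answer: -7093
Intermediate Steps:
Z(W) = 3*W
-((24569 - 1*17539) - Z((-1 - 2)*7)) = -((24569 - 1*17539) - 3*(-1 - 2)*7) = -((24569 - 17539) - 3*(-3*7)) = -(7030 - 3*(-21)) = -(7030 - 1*(-63)) = -(7030 + 63) = -1*7093 = -7093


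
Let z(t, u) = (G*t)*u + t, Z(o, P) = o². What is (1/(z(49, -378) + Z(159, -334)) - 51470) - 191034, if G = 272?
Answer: -1215588645617/5012654 ≈ -2.4250e+5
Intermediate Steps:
z(t, u) = t + 272*t*u (z(t, u) = (272*t)*u + t = 272*t*u + t = t + 272*t*u)
(1/(z(49, -378) + Z(159, -334)) - 51470) - 191034 = (1/(49*(1 + 272*(-378)) + 159²) - 51470) - 191034 = (1/(49*(1 - 102816) + 25281) - 51470) - 191034 = (1/(49*(-102815) + 25281) - 51470) - 191034 = (1/(-5037935 + 25281) - 51470) - 191034 = (1/(-5012654) - 51470) - 191034 = (-1/5012654 - 51470) - 191034 = -258001301381/5012654 - 191034 = -1215588645617/5012654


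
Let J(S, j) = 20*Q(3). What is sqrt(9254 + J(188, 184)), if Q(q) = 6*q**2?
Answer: sqrt(10334) ≈ 101.66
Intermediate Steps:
J(S, j) = 1080 (J(S, j) = 20*(6*3**2) = 20*(6*9) = 20*54 = 1080)
sqrt(9254 + J(188, 184)) = sqrt(9254 + 1080) = sqrt(10334)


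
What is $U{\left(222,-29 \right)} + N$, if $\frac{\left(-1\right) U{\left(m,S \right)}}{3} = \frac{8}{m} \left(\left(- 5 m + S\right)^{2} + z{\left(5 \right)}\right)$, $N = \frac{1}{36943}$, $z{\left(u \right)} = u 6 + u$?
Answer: $- \frac{191712890795}{1366891} \approx -1.4025 \cdot 10^{5}$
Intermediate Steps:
$z{\left(u \right)} = 7 u$ ($z{\left(u \right)} = 6 u + u = 7 u$)
$N = \frac{1}{36943} \approx 2.7069 \cdot 10^{-5}$
$U{\left(m,S \right)} = - \frac{24 \left(35 + \left(S - 5 m\right)^{2}\right)}{m}$ ($U{\left(m,S \right)} = - 3 \frac{8}{m} \left(\left(- 5 m + S\right)^{2} + 7 \cdot 5\right) = - 3 \frac{8}{m} \left(\left(S - 5 m\right)^{2} + 35\right) = - 3 \frac{8}{m} \left(35 + \left(S - 5 m\right)^{2}\right) = - 3 \frac{8 \left(35 + \left(S - 5 m\right)^{2}\right)}{m} = - \frac{24 \left(35 + \left(S - 5 m\right)^{2}\right)}{m}$)
$U{\left(222,-29 \right)} + N = \frac{24 \left(-35 - \left(-29 - 1110\right)^{2}\right)}{222} + \frac{1}{36943} = 24 \cdot \frac{1}{222} \left(-35 - \left(-29 - 1110\right)^{2}\right) + \frac{1}{36943} = 24 \cdot \frac{1}{222} \left(-35 - \left(-1139\right)^{2}\right) + \frac{1}{36943} = 24 \cdot \frac{1}{222} \left(-35 - 1297321\right) + \frac{1}{36943} = 24 \cdot \frac{1}{222} \left(-1297356\right) + \frac{1}{36943} = - \frac{5189424}{37} + \frac{1}{36943} = - \frac{191712890795}{1366891}$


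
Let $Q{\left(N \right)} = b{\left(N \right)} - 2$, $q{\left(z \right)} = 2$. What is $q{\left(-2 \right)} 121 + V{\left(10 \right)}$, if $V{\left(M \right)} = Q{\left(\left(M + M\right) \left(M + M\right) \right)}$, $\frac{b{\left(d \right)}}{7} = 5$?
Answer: $275$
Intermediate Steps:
$b{\left(d \right)} = 35$ ($b{\left(d \right)} = 7 \cdot 5 = 35$)
$Q{\left(N \right)} = 33$ ($Q{\left(N \right)} = 35 - 2 = 33$)
$V{\left(M \right)} = 33$
$q{\left(-2 \right)} 121 + V{\left(10 \right)} = 2 \cdot 121 + 33 = 242 + 33 = 275$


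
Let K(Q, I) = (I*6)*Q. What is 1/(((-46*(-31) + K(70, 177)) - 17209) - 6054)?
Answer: 1/52503 ≈ 1.9047e-5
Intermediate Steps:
K(Q, I) = 6*I*Q (K(Q, I) = (6*I)*Q = 6*I*Q)
1/(((-46*(-31) + K(70, 177)) - 17209) - 6054) = 1/(((-46*(-31) + 6*177*70) - 17209) - 6054) = 1/(((1426 + 74340) - 17209) - 6054) = 1/((75766 - 17209) - 6054) = 1/(58557 - 6054) = 1/52503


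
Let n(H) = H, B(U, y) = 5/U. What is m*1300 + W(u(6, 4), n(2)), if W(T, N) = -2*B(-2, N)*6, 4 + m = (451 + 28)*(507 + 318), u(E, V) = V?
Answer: 513722330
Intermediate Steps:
m = 395171 (m = -4 + (451 + 28)*(507 + 318) = -4 + 479*825 = -4 + 395175 = 395171)
W(T, N) = 30 (W(T, N) = -10/(-2)*6 = -10*(-1)/2*6 = -2*(-5/2)*6 = 5*6 = 30)
m*1300 + W(u(6, 4), n(2)) = 395171*1300 + 30 = 513722300 + 30 = 513722330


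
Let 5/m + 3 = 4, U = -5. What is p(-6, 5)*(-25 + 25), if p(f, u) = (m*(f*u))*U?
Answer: 0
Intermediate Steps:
m = 5 (m = 5/(-3 + 4) = 5/1 = 5*1 = 5)
p(f, u) = -25*f*u (p(f, u) = (5*(f*u))*(-5) = (5*f*u)*(-5) = -25*f*u)
p(-6, 5)*(-25 + 25) = (-25*(-6)*5)*(-25 + 25) = 750*0 = 0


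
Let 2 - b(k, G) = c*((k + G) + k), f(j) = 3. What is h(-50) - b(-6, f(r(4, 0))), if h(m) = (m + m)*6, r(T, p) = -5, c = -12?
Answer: -494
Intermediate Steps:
h(m) = 12*m (h(m) = (2*m)*6 = 12*m)
b(k, G) = 2 + 12*G + 24*k (b(k, G) = 2 - (-12)*((k + G) + k) = 2 - (-12)*((G + k) + k) = 2 - (-12)*(G + 2*k) = 2 - (-24*k - 12*G) = 2 + (12*G + 24*k) = 2 + 12*G + 24*k)
h(-50) - b(-6, f(r(4, 0))) = 12*(-50) - (2 + 12*3 + 24*(-6)) = -600 - (2 + 36 - 144) = -600 - 1*(-106) = -600 + 106 = -494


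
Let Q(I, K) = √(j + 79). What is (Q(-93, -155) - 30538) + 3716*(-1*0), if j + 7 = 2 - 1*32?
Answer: -30538 + √42 ≈ -30532.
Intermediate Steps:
j = -37 (j = -7 + (2 - 1*32) = -7 + (2 - 32) = -7 - 30 = -37)
Q(I, K) = √42 (Q(I, K) = √(-37 + 79) = √42)
(Q(-93, -155) - 30538) + 3716*(-1*0) = (√42 - 30538) + 3716*(-1*0) = (-30538 + √42) + 3716*0 = (-30538 + √42) + 0 = -30538 + √42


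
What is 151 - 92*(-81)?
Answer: 7603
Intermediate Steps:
151 - 92*(-81) = 151 + 7452 = 7603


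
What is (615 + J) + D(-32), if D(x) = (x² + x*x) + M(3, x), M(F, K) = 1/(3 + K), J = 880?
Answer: 102746/29 ≈ 3543.0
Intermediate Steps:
D(x) = 1/(3 + x) + 2*x² (D(x) = (x² + x*x) + 1/(3 + x) = (x² + x²) + 1/(3 + x) = 2*x² + 1/(3 + x) = 1/(3 + x) + 2*x²)
(615 + J) + D(-32) = (615 + 880) + (1 + 2*(-32)²*(3 - 32))/(3 - 32) = 1495 + (1 + 2*1024*(-29))/(-29) = 1495 - (1 - 59392)/29 = 1495 - 1/29*(-59391) = 1495 + 59391/29 = 102746/29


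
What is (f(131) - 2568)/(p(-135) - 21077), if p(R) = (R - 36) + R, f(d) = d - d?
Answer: 2568/21383 ≈ 0.12010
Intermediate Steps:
f(d) = 0
p(R) = -36 + 2*R (p(R) = (-36 + R) + R = -36 + 2*R)
(f(131) - 2568)/(p(-135) - 21077) = (0 - 2568)/((-36 + 2*(-135)) - 21077) = -2568/((-36 - 270) - 21077) = -2568/(-306 - 21077) = -2568/(-21383) = -2568*(-1/21383) = 2568/21383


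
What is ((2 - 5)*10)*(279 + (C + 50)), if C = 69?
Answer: -11940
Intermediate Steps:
((2 - 5)*10)*(279 + (C + 50)) = ((2 - 5)*10)*(279 + (69 + 50)) = (-3*10)*(279 + 119) = -30*398 = -11940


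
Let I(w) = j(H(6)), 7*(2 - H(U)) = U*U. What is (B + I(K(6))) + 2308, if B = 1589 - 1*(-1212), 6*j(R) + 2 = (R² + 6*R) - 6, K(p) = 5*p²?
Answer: 750607/147 ≈ 5106.2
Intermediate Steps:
H(U) = 2 - U²/7 (H(U) = 2 - U*U/7 = 2 - U²/7)
j(R) = -4/3 + R + R²/6 (j(R) = -⅓ + ((R² + 6*R) - 6)/6 = -⅓ + (-6 + R² + 6*R)/6 = -⅓ + (-1 + R + R²/6) = -4/3 + R + R²/6)
I(w) = -416/147 (I(w) = -4/3 + (2 - ⅐*6²) + (2 - ⅐*6²)²/6 = -4/3 + (2 - ⅐*36) + (2 - ⅐*36)²/6 = -4/3 + (2 - 36/7) + (2 - 36/7)²/6 = -4/3 - 22/7 + (-22/7)²/6 = -4/3 - 22/7 + (⅙)*(484/49) = -4/3 - 22/7 + 242/147 = -416/147)
B = 2801 (B = 1589 + 1212 = 2801)
(B + I(K(6))) + 2308 = (2801 - 416/147) + 2308 = 411331/147 + 2308 = 750607/147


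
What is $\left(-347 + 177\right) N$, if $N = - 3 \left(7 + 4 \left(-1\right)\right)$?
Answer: $1530$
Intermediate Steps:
$N = -9$ ($N = - 3 \left(7 - 4\right) = \left(-3\right) 3 = -9$)
$\left(-347 + 177\right) N = \left(-347 + 177\right) \left(-9\right) = \left(-170\right) \left(-9\right) = 1530$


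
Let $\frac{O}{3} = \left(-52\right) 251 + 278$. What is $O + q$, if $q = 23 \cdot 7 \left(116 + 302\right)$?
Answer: $28976$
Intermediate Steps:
$O = -38322$ ($O = 3 \left(\left(-52\right) 251 + 278\right) = 3 \left(-13052 + 278\right) = 3 \left(-12774\right) = -38322$)
$q = 67298$ ($q = 161 \cdot 418 = 67298$)
$O + q = -38322 + 67298 = 28976$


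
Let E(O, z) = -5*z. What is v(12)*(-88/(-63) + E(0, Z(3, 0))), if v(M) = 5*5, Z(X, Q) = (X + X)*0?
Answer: 2200/63 ≈ 34.921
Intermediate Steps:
Z(X, Q) = 0 (Z(X, Q) = (2*X)*0 = 0)
v(M) = 25
v(12)*(-88/(-63) + E(0, Z(3, 0))) = 25*(-88/(-63) - 5*0) = 25*(-88*(-1/63) + 0) = 25*(88/63 + 0) = 25*(88/63) = 2200/63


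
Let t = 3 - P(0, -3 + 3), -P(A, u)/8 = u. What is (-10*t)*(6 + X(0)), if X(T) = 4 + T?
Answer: -300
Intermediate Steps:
P(A, u) = -8*u
t = 3 (t = 3 - (-8)*(-3 + 3) = 3 - (-8)*0 = 3 - 1*0 = 3 + 0 = 3)
(-10*t)*(6 + X(0)) = (-10*3)*(6 + (4 + 0)) = -30*(6 + 4) = -30*10 = -300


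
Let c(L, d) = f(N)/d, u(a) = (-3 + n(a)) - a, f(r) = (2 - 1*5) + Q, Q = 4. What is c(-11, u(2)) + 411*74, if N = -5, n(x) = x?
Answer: 91241/3 ≈ 30414.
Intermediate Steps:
f(r) = 1 (f(r) = (2 - 1*5) + 4 = (2 - 5) + 4 = -3 + 4 = 1)
u(a) = -3 (u(a) = (-3 + a) - a = -3)
c(L, d) = 1/d
c(-11, u(2)) + 411*74 = 1/(-3) + 411*74 = -⅓ + 30414 = 91241/3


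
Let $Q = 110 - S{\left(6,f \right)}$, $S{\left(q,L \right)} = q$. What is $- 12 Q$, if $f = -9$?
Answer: $-1248$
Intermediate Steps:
$Q = 104$ ($Q = 110 - 6 = 104$)
$- 12 Q = \left(-12\right) 104 = -1248$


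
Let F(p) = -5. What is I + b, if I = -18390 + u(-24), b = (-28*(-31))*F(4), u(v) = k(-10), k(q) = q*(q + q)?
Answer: -22530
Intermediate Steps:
k(q) = 2*q² (k(q) = q*(2*q) = 2*q²)
u(v) = 200 (u(v) = 2*(-10)² = 2*100 = 200)
b = -4340 (b = -28*(-31)*(-5) = 868*(-5) = -4340)
I = -18190 (I = -18390 + 200 = -18190)
I + b = -18190 - 4340 = -22530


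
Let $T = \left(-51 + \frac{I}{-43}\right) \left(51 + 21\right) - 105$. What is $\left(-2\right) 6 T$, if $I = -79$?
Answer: $\frac{1880676}{43} \approx 43737.0$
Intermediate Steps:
$T = - \frac{156723}{43}$ ($T = \left(-51 - \frac{79}{-43}\right) \left(51 + 21\right) - 105 = \left(-51 - - \frac{79}{43}\right) 72 - 105 = \left(-51 + \frac{79}{43}\right) 72 - 105 = \left(- \frac{2114}{43}\right) 72 - 105 = - \frac{152208}{43} - 105 = - \frac{156723}{43} \approx -3644.7$)
$\left(-2\right) 6 T = \left(-2\right) 6 \left(- \frac{156723}{43}\right) = \left(-12\right) \left(- \frac{156723}{43}\right) = \frac{1880676}{43}$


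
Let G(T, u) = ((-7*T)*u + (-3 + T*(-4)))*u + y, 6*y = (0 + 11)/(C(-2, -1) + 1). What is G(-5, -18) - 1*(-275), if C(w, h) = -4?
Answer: 203551/18 ≈ 11308.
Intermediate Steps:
y = -11/18 (y = ((0 + 11)/(-4 + 1))/6 = (11/(-3))/6 = (11*(-⅓))/6 = (⅙)*(-11/3) = -11/18 ≈ -0.61111)
G(T, u) = -11/18 + u*(-3 - 4*T - 7*T*u) (G(T, u) = ((-7*T)*u + (-3 + T*(-4)))*u - 11/18 = (-7*T*u + (-3 - 4*T))*u - 11/18 = (-3 - 4*T - 7*T*u)*u - 11/18 = u*(-3 - 4*T - 7*T*u) - 11/18 = -11/18 + u*(-3 - 4*T - 7*T*u))
G(-5, -18) - 1*(-275) = (-11/18 - 3*(-18) - 7*(-5)*(-18)² - 4*(-5)*(-18)) - 1*(-275) = (-11/18 + 54 - 7*(-5)*324 - 360) + 275 = (-11/18 + 54 + 11340 - 360) + 275 = 198601/18 + 275 = 203551/18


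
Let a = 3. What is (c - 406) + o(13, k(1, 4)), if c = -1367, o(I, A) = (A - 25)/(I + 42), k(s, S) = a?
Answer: -8867/5 ≈ -1773.4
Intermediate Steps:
k(s, S) = 3
o(I, A) = (-25 + A)/(42 + I)
(c - 406) + o(13, k(1, 4)) = (-1367 - 406) + (-25 + 3)/(42 + 13) = -1773 - 22/55 = -1773 + (1/55)*(-22) = -1773 - ⅖ = -8867/5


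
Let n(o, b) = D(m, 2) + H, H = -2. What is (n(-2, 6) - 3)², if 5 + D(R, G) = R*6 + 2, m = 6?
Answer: 784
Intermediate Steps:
D(R, G) = -3 + 6*R (D(R, G) = -5 + (R*6 + 2) = -5 + (6*R + 2) = -5 + (2 + 6*R) = -3 + 6*R)
n(o, b) = 31 (n(o, b) = (-3 + 6*6) - 2 = (-3 + 36) - 2 = 33 - 2 = 31)
(n(-2, 6) - 3)² = (31 - 3)² = 28² = 784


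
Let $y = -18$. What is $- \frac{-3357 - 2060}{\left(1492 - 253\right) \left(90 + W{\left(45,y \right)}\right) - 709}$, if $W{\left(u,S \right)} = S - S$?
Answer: $\frac{5417}{110801} \approx 0.048889$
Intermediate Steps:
$W{\left(u,S \right)} = 0$
$- \frac{-3357 - 2060}{\left(1492 - 253\right) \left(90 + W{\left(45,y \right)}\right) - 709} = - \frac{-3357 - 2060}{\left(1492 - 253\right) \left(90 + 0\right) - 709} = - \frac{-5417}{1239 \cdot 90 - 709} = - \frac{-5417}{111510 - 709} = - \frac{-5417}{110801} = \left(-1\right) \left(- \frac{5417}{110801}\right) = \frac{5417}{110801}$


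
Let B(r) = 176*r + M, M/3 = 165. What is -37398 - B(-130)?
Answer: -15013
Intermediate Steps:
M = 495 (M = 3*165 = 495)
B(r) = 495 + 176*r (B(r) = 176*r + 495 = 495 + 176*r)
-37398 - B(-130) = -37398 - (495 + 176*(-130)) = -37398 - (495 - 22880) = -37398 - 1*(-22385) = -37398 + 22385 = -15013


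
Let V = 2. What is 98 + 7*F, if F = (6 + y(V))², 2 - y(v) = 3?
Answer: 273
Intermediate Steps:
y(v) = -1 (y(v) = 2 - 1*3 = 2 - 3 = -1)
F = 25 (F = (6 - 1)² = 5² = 25)
98 + 7*F = 98 + 7*25 = 98 + 175 = 273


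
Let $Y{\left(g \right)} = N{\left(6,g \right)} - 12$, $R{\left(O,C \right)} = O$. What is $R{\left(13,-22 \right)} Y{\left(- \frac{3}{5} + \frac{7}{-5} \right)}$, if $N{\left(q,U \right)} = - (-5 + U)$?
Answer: $-65$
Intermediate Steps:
$N{\left(q,U \right)} = 5 - U$
$Y{\left(g \right)} = -7 - g$ ($Y{\left(g \right)} = \left(5 - g\right) - 12 = -7 - g$)
$R{\left(13,-22 \right)} Y{\left(- \frac{3}{5} + \frac{7}{-5} \right)} = 13 \left(-7 - \left(- \frac{3}{5} + \frac{7}{-5}\right)\right) = 13 \left(-7 - \left(\left(-3\right) \frac{1}{5} + 7 \left(- \frac{1}{5}\right)\right)\right) = 13 \left(-7 - \left(- \frac{3}{5} - \frac{7}{5}\right)\right) = 13 \left(-7 - -2\right) = 13 \left(-7 + 2\right) = 13 \left(-5\right) = -65$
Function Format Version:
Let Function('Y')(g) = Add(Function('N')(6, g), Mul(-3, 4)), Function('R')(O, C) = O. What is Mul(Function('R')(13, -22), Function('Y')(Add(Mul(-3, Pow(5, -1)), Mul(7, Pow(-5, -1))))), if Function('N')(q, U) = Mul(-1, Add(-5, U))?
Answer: -65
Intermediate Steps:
Function('N')(q, U) = Add(5, Mul(-1, U))
Function('Y')(g) = Add(-7, Mul(-1, g)) (Function('Y')(g) = Add(Add(5, Mul(-1, g)), Mul(-3, 4)) = Add(Add(5, Mul(-1, g)), -12) = Add(-7, Mul(-1, g)))
Mul(Function('R')(13, -22), Function('Y')(Add(Mul(-3, Pow(5, -1)), Mul(7, Pow(-5, -1))))) = Mul(13, Add(-7, Mul(-1, Add(Mul(-3, Pow(5, -1)), Mul(7, Pow(-5, -1)))))) = Mul(13, Add(-7, Mul(-1, Add(Mul(-3, Rational(1, 5)), Mul(7, Rational(-1, 5)))))) = Mul(13, Add(-7, Mul(-1, Add(Rational(-3, 5), Rational(-7, 5))))) = Mul(13, Add(-7, Mul(-1, -2))) = Mul(13, Add(-7, 2)) = Mul(13, -5) = -65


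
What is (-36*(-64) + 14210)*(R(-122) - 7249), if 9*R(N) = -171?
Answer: -120023752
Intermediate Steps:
R(N) = -19 (R(N) = (⅑)*(-171) = -19)
(-36*(-64) + 14210)*(R(-122) - 7249) = (-36*(-64) + 14210)*(-19 - 7249) = (2304 + 14210)*(-7268) = 16514*(-7268) = -120023752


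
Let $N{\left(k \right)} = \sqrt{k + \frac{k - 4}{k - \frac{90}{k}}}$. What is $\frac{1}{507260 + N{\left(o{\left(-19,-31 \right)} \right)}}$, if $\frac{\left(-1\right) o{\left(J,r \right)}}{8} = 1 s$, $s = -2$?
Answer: $\frac{10525645}{5339238682344} - \frac{\sqrt{7387}}{5339238682344} \approx 1.9714 \cdot 10^{-6}$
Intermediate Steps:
$o{\left(J,r \right)} = 16$ ($o{\left(J,r \right)} = - 8 \cdot 1 \left(-2\right) = \left(-8\right) \left(-2\right) = 16$)
$N{\left(k \right)} = \sqrt{k + \frac{-4 + k}{k - \frac{90}{k}}}$
$\frac{1}{507260 + N{\left(o{\left(-19,-31 \right)} \right)}} = \frac{1}{507260 + \sqrt{\frac{16 \left(-94 + 16 + 16^{2}\right)}{-90 + 16^{2}}}} = \frac{1}{507260 + \sqrt{\frac{16 \left(-94 + 16 + 256\right)}{-90 + 256}}} = \frac{1}{507260 + \sqrt{16 \cdot \frac{1}{166} \cdot 178}} = \frac{1}{507260 + \sqrt{\frac{1424}{83}}} = \frac{1}{507260 + \frac{4 \sqrt{7387}}{83}}$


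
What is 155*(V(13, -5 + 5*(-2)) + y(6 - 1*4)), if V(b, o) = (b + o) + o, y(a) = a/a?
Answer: -2480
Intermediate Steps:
y(a) = 1
V(b, o) = b + 2*o
155*(V(13, -5 + 5*(-2)) + y(6 - 1*4)) = 155*((13 + 2*(-5 + 5*(-2))) + 1) = 155*((13 + 2*(-5 - 10)) + 1) = 155*((13 + 2*(-15)) + 1) = 155*((13 - 30) + 1) = 155*(-17 + 1) = 155*(-16) = -2480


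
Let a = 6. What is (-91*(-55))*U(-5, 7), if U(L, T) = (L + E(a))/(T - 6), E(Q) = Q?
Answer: 5005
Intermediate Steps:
U(L, T) = (6 + L)/(-6 + T) (U(L, T) = (L + 6)/(T - 6) = (6 + L)/(-6 + T))
(-91*(-55))*U(-5, 7) = (-91*(-55))*((6 - 5)/(-6 + 7)) = 5005*(1/1) = 5005*(1*1) = 5005*1 = 5005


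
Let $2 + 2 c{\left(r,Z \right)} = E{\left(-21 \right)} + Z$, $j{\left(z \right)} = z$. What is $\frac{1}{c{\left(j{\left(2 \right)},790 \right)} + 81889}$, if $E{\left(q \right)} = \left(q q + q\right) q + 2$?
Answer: $\frac{1}{77874} \approx 1.2841 \cdot 10^{-5}$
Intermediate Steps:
$E{\left(q \right)} = 2 + q \left(q + q^{2}\right)$ ($E{\left(q \right)} = \left(q^{2} + q\right) q + 2 = \left(q + q^{2}\right) q + 2 = q \left(q + q^{2}\right) + 2 = 2 + q \left(q + q^{2}\right)$)
$c{\left(r,Z \right)} = -4410 + \frac{Z}{2}$ ($c{\left(r,Z \right)} = -1 + \frac{\left(2 + \left(-21\right)^{2} + \left(-21\right)^{3}\right) + Z}{2} = -1 + \frac{\left(2 + 441 - 9261\right) + Z}{2} = -1 + \frac{-8818 + Z}{2} = -1 + \left(-4409 + \frac{Z}{2}\right) = -4410 + \frac{Z}{2}$)
$\frac{1}{c{\left(j{\left(2 \right)},790 \right)} + 81889} = \frac{1}{\left(-4410 + \frac{1}{2} \cdot 790\right) + 81889} = \frac{1}{\left(-4410 + 395\right) + 81889} = \frac{1}{-4015 + 81889} = \frac{1}{77874}$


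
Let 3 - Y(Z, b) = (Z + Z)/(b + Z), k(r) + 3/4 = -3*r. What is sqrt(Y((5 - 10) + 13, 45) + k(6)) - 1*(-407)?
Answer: 407 + I*sqrt(180359)/106 ≈ 407.0 + 4.0065*I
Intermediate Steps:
k(r) = -3/4 - 3*r
Y(Z, b) = 3 - 2*Z/(Z + b) (Y(Z, b) = 3 - (Z + Z)/(b + Z) = 3 - 2*Z/(Z + b))
sqrt(Y((5 - 10) + 13, 45) + k(6)) - 1*(-407) = sqrt((((5 - 10) + 13) + 3*45)/(((5 - 10) + 13) + 45) + (-3/4 - 3*6)) - 1*(-407) = sqrt(((-5 + 13) + 135)/((-5 + 13) + 45) + (-3/4 - 18)) + 407 = sqrt((8 + 135)/(8 + 45) - 75/4) + 407 = sqrt(143/53 - 75/4) + 407 = sqrt(-3403/212) + 407 = I*sqrt(180359)/106 + 407 = 407 + I*sqrt(180359)/106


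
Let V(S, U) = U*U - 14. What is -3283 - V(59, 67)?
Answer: -7758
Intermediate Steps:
V(S, U) = -14 + U² (V(S, U) = U² - 14 = -14 + U²)
-3283 - V(59, 67) = -3283 - (-14 + 67²) = -3283 - (-14 + 4489) = -3283 - 1*4475 = -3283 - 4475 = -7758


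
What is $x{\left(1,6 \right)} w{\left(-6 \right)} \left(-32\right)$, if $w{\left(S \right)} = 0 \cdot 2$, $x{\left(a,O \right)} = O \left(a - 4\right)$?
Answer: $0$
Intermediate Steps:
$x{\left(a,O \right)} = O \left(-4 + a\right)$
$w{\left(S \right)} = 0$
$x{\left(1,6 \right)} w{\left(-6 \right)} \left(-32\right) = 6 \left(-4 + 1\right) 0 \left(-32\right) = 6 \left(-3\right) 0 \left(-32\right) = \left(-18\right) 0 \left(-32\right) = 0 \left(-32\right) = 0$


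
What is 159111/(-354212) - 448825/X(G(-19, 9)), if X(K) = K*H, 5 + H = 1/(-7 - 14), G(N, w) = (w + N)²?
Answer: 33368766423/37546472 ≈ 888.73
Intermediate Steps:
G(N, w) = (N + w)²
H = -106/21 (H = -5 + 1/(-7 - 14) = -5 + 1/(-21) = -5 - 1/21 = -106/21 ≈ -5.0476)
X(K) = -106*K/21 (X(K) = K*(-106/21) = -106*K/21)
159111/(-354212) - 448825/X(G(-19, 9)) = 159111/(-354212) - 448825*(-21/(106*(-19 + 9)²)) = 159111*(-1/354212) - 448825/((-106/21*(-10)²)) = -159111/354212 - 448825/((-106/21*100)) = -159111/354212 - 448825/(-10600/21) = -159111/354212 - 448825*(-21/10600) = -159111/354212 + 377013/424 = 33368766423/37546472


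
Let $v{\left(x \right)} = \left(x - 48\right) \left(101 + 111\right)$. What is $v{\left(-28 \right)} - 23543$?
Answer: $-39655$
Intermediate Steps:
$v{\left(x \right)} = -10176 + 212 x$ ($v{\left(x \right)} = \left(-48 + x\right) 212 = -10176 + 212 x$)
$v{\left(-28 \right)} - 23543 = \left(-10176 + 212 \left(-28\right)\right) - 23543 = \left(-10176 - 5936\right) - 23543 = -16112 - 23543 = -39655$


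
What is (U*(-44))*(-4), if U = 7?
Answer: 1232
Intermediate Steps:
(U*(-44))*(-4) = (7*(-44))*(-4) = -308*(-4) = 1232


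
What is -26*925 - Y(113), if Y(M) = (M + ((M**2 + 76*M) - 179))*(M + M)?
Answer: -4835816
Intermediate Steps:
Y(M) = 2*M*(-179 + M**2 + 77*M) (Y(M) = (M + (-179 + M**2 + 76*M))*(2*M) = (-179 + M**2 + 77*M)*(2*M) = 2*M*(-179 + M**2 + 77*M))
-26*925 - Y(113) = -26*925 - 2*113*(-179 + 113**2 + 77*113) = -24050 - 2*113*(-179 + 12769 + 8701) = -24050 - 2*113*21291 = -24050 - 1*4811766 = -24050 - 4811766 = -4835816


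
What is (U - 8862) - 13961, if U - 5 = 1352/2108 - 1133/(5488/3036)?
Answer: -16951146325/723044 ≈ -23444.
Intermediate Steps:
U = -449113113/723044 (U = 5 + (1352/2108 - 1133/(5488/3036)) = 5 + (1352*(1/2108) - 1133/(5488*(1/3036))) = 5 + (338/527 - 1133/1372/759) = 5 + (338/527 - 1133*759/1372) = 5 + (338/527 - 859947/1372) = 5 - 452728333/723044 = -449113113/723044 ≈ -621.14)
(U - 8862) - 13961 = (-449113113/723044 - 8862) - 13961 = -6856729041/723044 - 13961 = -16951146325/723044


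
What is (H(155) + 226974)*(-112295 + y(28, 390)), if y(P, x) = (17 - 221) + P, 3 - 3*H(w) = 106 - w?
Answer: -76589826754/3 ≈ -2.5530e+10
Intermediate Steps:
H(w) = -103/3 + w/3 (H(w) = 1 - (106 - w)/3 = 1 + (-106/3 + w/3) = -103/3 + w/3)
y(P, x) = -204 + P
(H(155) + 226974)*(-112295 + y(28, 390)) = ((-103/3 + (⅓)*155) + 226974)*(-112295 + (-204 + 28)) = ((-103/3 + 155/3) + 226974)*(-112295 - 176) = (52/3 + 226974)*(-112471) = (680974/3)*(-112471) = -76589826754/3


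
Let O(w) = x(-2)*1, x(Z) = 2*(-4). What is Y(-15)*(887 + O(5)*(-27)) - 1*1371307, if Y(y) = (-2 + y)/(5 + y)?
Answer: -13694319/10 ≈ -1.3694e+6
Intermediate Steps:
x(Z) = -8
Y(y) = (-2 + y)/(5 + y)
O(w) = -8 (O(w) = -8*1 = -8)
Y(-15)*(887 + O(5)*(-27)) - 1*1371307 = ((-2 - 15)/(5 - 15))*(887 - 8*(-27)) - 1*1371307 = (-17/(-10))*(887 + 216) - 1371307 = -1/10*(-17)*1103 - 1371307 = (17/10)*1103 - 1371307 = 18751/10 - 1371307 = -13694319/10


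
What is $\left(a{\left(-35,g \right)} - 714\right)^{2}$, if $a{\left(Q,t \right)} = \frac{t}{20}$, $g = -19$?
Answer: $\frac{204461401}{400} \approx 5.1115 \cdot 10^{5}$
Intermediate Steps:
$a{\left(Q,t \right)} = \frac{t}{20}$ ($a{\left(Q,t \right)} = t \frac{1}{20} = \frac{t}{20}$)
$\left(a{\left(-35,g \right)} - 714\right)^{2} = \left(\frac{1}{20} \left(-19\right) - 714\right)^{2} = \left(- \frac{19}{20} - 714\right)^{2} = \left(- \frac{14299}{20}\right)^{2} = \frac{204461401}{400}$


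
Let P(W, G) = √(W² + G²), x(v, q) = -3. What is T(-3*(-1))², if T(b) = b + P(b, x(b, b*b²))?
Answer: 27 + 18*√2 ≈ 52.456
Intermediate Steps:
P(W, G) = √(G² + W²)
T(b) = b + √(9 + b²) (T(b) = b + √((-3)² + b²) = b + √(9 + b²))
T(-3*(-1))² = (-3*(-1) + √(9 + (-3*(-1))²))² = (3 + √(9 + 3²))² = (3 + √(9 + 9))² = (3 + √18)² = (3 + 3*√2)²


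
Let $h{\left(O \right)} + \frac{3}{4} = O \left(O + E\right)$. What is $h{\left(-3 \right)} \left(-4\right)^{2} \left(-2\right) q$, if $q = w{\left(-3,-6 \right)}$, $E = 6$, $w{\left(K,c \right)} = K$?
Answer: $-936$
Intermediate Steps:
$q = -3$
$h{\left(O \right)} = - \frac{3}{4} + O \left(6 + O\right)$ ($h{\left(O \right)} = - \frac{3}{4} + O \left(O + 6\right) = - \frac{3}{4} + O \left(6 + O\right)$)
$h{\left(-3 \right)} \left(-4\right)^{2} \left(-2\right) q = \left(- \frac{3}{4} + \left(-3\right)^{2} + 6 \left(-3\right)\right) \left(-4\right)^{2} \left(-2\right) \left(-3\right) = \left(- \frac{3}{4} + 9 - 18\right) 16 \left(-2\right) \left(-3\right) = \left(- \frac{39}{4}\right) \left(-32\right) \left(-3\right) = 312 \left(-3\right) = -936$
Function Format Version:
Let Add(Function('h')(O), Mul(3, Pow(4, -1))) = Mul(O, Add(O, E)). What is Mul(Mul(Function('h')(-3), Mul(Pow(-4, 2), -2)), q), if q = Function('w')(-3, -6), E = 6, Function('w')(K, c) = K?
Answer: -936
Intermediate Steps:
q = -3
Function('h')(O) = Add(Rational(-3, 4), Mul(O, Add(6, O))) (Function('h')(O) = Add(Rational(-3, 4), Mul(O, Add(O, 6))) = Add(Rational(-3, 4), Mul(O, Add(6, O))))
Mul(Mul(Function('h')(-3), Mul(Pow(-4, 2), -2)), q) = Mul(Mul(Add(Rational(-3, 4), Pow(-3, 2), Mul(6, -3)), Mul(Pow(-4, 2), -2)), -3) = Mul(Mul(Add(Rational(-3, 4), 9, -18), Mul(16, -2)), -3) = Mul(Mul(Rational(-39, 4), -32), -3) = Mul(312, -3) = -936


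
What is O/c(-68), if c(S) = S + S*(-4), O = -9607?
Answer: -9607/204 ≈ -47.093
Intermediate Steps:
c(S) = -3*S (c(S) = S - 4*S = -3*S)
O/c(-68) = -9607/((-3*(-68))) = -9607/204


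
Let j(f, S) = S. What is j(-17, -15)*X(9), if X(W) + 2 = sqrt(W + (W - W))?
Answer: -15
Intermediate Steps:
X(W) = -2 + sqrt(W) (X(W) = -2 + sqrt(W + (W - W)) = -2 + sqrt(W + 0) = -2 + sqrt(W))
j(-17, -15)*X(9) = -15*(-2 + sqrt(9)) = -15*(-2 + 3) = -15*1 = -15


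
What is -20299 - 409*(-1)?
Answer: -19890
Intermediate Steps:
-20299 - 409*(-1) = -20299 - 1*(-409) = -20299 + 409 = -19890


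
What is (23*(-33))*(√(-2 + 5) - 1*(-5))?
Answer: -3795 - 759*√3 ≈ -5109.6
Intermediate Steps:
(23*(-33))*(√(-2 + 5) - 1*(-5)) = -759*(√3 + 5) = -759*(5 + √3) = -3795 - 759*√3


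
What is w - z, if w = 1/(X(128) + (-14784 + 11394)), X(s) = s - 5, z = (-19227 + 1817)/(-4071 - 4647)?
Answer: -9481198/4746951 ≈ -1.9973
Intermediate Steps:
z = 8705/4359 (z = -17410/(-8718) = -17410*(-1/8718) = 8705/4359 ≈ 1.9970)
X(s) = -5 + s
w = -1/3267 (w = 1/((-5 + 128) + (-14784 + 11394)) = 1/(123 - 3390) = 1/(-3267) = -1/3267 ≈ -0.00030609)
w - z = -1/3267 - 1*8705/4359 = -1/3267 - 8705/4359 = -9481198/4746951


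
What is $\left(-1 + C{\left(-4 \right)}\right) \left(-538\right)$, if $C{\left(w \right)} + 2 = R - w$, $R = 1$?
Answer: $-1076$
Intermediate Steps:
$C{\left(w \right)} = -1 - w$ ($C{\left(w \right)} = -2 - \left(-1 + w\right) = -1 - w$)
$\left(-1 + C{\left(-4 \right)}\right) \left(-538\right) = \left(-1 - -3\right) \left(-538\right) = \left(-1 + \left(-1 + 4\right)\right) \left(-538\right) = \left(-1 + 3\right) \left(-538\right) = 2 \left(-538\right) = -1076$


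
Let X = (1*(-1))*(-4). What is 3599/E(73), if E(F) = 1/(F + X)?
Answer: 277123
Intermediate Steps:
X = 4 (X = -1*(-4) = 4)
E(F) = 1/(4 + F) (E(F) = 1/(F + 4) = 1/(4 + F))
3599/E(73) = 3599/(1/(4 + 73)) = 3599/(1/77) = 3599*77 = 277123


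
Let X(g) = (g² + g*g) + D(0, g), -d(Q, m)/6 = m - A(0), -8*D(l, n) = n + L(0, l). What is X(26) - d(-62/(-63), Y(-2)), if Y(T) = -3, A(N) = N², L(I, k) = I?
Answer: 5323/4 ≈ 1330.8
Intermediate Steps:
D(l, n) = -n/8 (D(l, n) = -(n + 0)/8 = -n/8)
d(Q, m) = -6*m (d(Q, m) = -6*(m - 1*0²) = -6*(m - 1*0) = -6*(m + 0) = -6*m)
X(g) = 2*g² - g/8 (X(g) = (g² + g*g) - g/8 = (g² + g²) - g/8 = 2*g² - g/8)
X(26) - d(-62/(-63), Y(-2)) = (⅛)*26*(-1 + 16*26) - (-6)*(-3) = (⅛)*26*(-1 + 416) - 1*18 = (⅛)*26*415 - 18 = 5395/4 - 18 = 5323/4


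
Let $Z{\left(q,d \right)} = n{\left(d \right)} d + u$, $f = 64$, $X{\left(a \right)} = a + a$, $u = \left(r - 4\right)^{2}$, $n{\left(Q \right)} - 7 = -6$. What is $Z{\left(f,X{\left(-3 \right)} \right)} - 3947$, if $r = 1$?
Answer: $-3944$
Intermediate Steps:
$n{\left(Q \right)} = 1$ ($n{\left(Q \right)} = 7 - 6 = 1$)
$u = 9$ ($u = \left(1 - 4\right)^{2} = \left(-3\right)^{2} = 9$)
$X{\left(a \right)} = 2 a$
$Z{\left(q,d \right)} = 9 + d$ ($Z{\left(q,d \right)} = 1 d + 9 = d + 9 = 9 + d$)
$Z{\left(f,X{\left(-3 \right)} \right)} - 3947 = \left(9 + 2 \left(-3\right)\right) - 3947 = \left(9 - 6\right) - 3947 = 3 - 3947 = -3944$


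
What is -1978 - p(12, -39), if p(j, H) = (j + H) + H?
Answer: -1912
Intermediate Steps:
p(j, H) = j + 2*H (p(j, H) = (H + j) + H = j + 2*H)
-1978 - p(12, -39) = -1978 - (12 + 2*(-39)) = -1978 - (12 - 78) = -1978 - 1*(-66) = -1978 + 66 = -1912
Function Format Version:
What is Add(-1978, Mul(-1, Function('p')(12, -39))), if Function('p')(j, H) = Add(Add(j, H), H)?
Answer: -1912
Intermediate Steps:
Function('p')(j, H) = Add(j, Mul(2, H)) (Function('p')(j, H) = Add(Add(H, j), H) = Add(j, Mul(2, H)))
Add(-1978, Mul(-1, Function('p')(12, -39))) = Add(-1978, Mul(-1, Add(12, Mul(2, -39)))) = Add(-1978, Mul(-1, Add(12, -78))) = Add(-1978, Mul(-1, -66)) = Add(-1978, 66) = -1912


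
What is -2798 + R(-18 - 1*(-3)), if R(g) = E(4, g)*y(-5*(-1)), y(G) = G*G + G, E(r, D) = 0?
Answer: -2798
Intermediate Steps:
y(G) = G + G**2 (y(G) = G**2 + G = G + G**2)
R(g) = 0 (R(g) = 0*((-5*(-1))*(1 - 5*(-1))) = 0*(5*(1 + 5)) = 0*(5*6) = 0*30 = 0)
-2798 + R(-18 - 1*(-3)) = -2798 + 0 = -2798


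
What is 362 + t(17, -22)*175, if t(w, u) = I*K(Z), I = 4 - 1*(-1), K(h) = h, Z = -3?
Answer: -2263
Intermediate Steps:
I = 5 (I = 4 + 1 = 5)
t(w, u) = -15 (t(w, u) = 5*(-3) = -15)
362 + t(17, -22)*175 = 362 - 15*175 = 362 - 2625 = -2263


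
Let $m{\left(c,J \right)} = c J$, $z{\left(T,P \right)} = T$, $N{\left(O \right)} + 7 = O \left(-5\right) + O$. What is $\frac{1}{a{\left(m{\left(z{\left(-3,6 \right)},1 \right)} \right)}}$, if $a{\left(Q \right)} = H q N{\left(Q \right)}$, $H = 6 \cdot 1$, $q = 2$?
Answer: $\frac{1}{60} \approx 0.016667$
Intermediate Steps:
$H = 6$
$N{\left(O \right)} = -7 - 4 O$ ($N{\left(O \right)} = -7 + \left(O \left(-5\right) + O\right) = -7 + \left(- 5 O + O\right) = -7 - 4 O$)
$m{\left(c,J \right)} = J c$
$a{\left(Q \right)} = -84 - 48 Q$ ($a{\left(Q \right)} = 6 \cdot 2 \left(-7 - 4 Q\right) = 12 \left(-7 - 4 Q\right) = -84 - 48 Q$)
$\frac{1}{a{\left(m{\left(z{\left(-3,6 \right)},1 \right)} \right)}} = \frac{1}{-84 - 48 \cdot 1 \left(-3\right)} = \frac{1}{-84 - -144} = \frac{1}{-84 + 144} = \frac{1}{60}$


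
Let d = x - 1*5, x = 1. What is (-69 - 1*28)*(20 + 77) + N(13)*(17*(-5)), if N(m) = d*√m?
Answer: -9409 + 340*√13 ≈ -8183.1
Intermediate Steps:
d = -4 (d = 1 - 1*5 = 1 - 5 = -4)
N(m) = -4*√m
(-69 - 1*28)*(20 + 77) + N(13)*(17*(-5)) = (-69 - 1*28)*(20 + 77) + (-4*√13)*(17*(-5)) = (-69 - 28)*97 - 4*√13*(-85) = -97*97 + 340*√13 = -9409 + 340*√13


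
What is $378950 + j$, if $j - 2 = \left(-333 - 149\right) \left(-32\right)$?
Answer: $394376$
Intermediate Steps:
$j = 15426$ ($j = 2 + \left(-333 - 149\right) \left(-32\right) = 2 - -15424 = 2 + 15424 = 15426$)
$378950 + j = 378950 + 15426 = 394376$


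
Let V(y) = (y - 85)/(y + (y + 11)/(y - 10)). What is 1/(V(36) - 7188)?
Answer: -983/7067078 ≈ -0.00013910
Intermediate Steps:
V(y) = (-85 + y)/(y + (11 + y)/(-10 + y))
1/(V(36) - 7188) = 1/((850 + 36**2 - 95*36)/(11 + 36**2 - 9*36) - 7188) = 1/((850 + 1296 - 3420)/(11 + 1296 - 324) - 7188) = 1/(-1274/983 - 7188) = 1/(-7067078/983) = -983/7067078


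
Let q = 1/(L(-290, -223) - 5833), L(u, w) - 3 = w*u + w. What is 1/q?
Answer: 58617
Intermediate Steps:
L(u, w) = 3 + w + u*w (L(u, w) = 3 + (w*u + w) = 3 + (u*w + w) = 3 + (w + u*w) = 3 + w + u*w)
q = 1/58617 (q = 1/((3 - 223 - 290*(-223)) - 5833) = 1/((3 - 223 + 64670) - 5833) = 1/(64450 - 5833) = 1/58617 ≈ 1.7060e-5)
1/q = 1/(1/58617) = 58617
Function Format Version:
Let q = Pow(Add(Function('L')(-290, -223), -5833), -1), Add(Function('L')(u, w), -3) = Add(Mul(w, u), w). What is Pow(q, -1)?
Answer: 58617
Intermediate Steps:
Function('L')(u, w) = Add(3, w, Mul(u, w)) (Function('L')(u, w) = Add(3, Add(Mul(w, u), w)) = Add(3, Add(Mul(u, w), w)) = Add(3, Add(w, Mul(u, w))) = Add(3, w, Mul(u, w)))
q = Rational(1, 58617) (q = Pow(Add(Add(3, -223, Mul(-290, -223)), -5833), -1) = Pow(Add(Add(3, -223, 64670), -5833), -1) = Pow(Add(64450, -5833), -1) = Pow(58617, -1) = Rational(1, 58617) ≈ 1.7060e-5)
Pow(q, -1) = Pow(Rational(1, 58617), -1) = 58617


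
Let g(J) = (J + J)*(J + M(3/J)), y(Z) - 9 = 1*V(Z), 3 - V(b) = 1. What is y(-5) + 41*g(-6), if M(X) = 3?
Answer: 1487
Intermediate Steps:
V(b) = 2 (V(b) = 3 - 1*1 = 3 - 1 = 2)
y(Z) = 11 (y(Z) = 9 + 1*2 = 9 + 2 = 11)
g(J) = 2*J*(3 + J) (g(J) = (J + J)*(J + 3) = (2*J)*(3 + J) = 2*J*(3 + J))
y(-5) + 41*g(-6) = 11 + 41*(2*(-6)*(3 - 6)) = 11 + 41*(2*(-6)*(-3)) = 11 + 41*36 = 11 + 1476 = 1487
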